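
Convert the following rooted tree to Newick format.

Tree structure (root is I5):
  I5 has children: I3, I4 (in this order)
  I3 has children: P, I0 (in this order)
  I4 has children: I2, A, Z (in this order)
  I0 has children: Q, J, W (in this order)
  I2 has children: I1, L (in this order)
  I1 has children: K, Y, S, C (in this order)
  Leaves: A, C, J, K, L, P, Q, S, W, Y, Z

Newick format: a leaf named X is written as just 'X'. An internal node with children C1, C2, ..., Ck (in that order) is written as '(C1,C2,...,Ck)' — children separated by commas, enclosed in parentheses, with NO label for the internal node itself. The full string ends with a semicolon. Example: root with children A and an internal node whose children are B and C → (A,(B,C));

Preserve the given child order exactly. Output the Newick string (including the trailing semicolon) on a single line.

Answer: ((P,(Q,J,W)),(((K,Y,S,C),L),A,Z));

Derivation:
internal I5 with children ['I3', 'I4']
  internal I3 with children ['P', 'I0']
    leaf 'P' → 'P'
    internal I0 with children ['Q', 'J', 'W']
      leaf 'Q' → 'Q'
      leaf 'J' → 'J'
      leaf 'W' → 'W'
    → '(Q,J,W)'
  → '(P,(Q,J,W))'
  internal I4 with children ['I2', 'A', 'Z']
    internal I2 with children ['I1', 'L']
      internal I1 with children ['K', 'Y', 'S', 'C']
        leaf 'K' → 'K'
        leaf 'Y' → 'Y'
        leaf 'S' → 'S'
        leaf 'C' → 'C'
      → '(K,Y,S,C)'
      leaf 'L' → 'L'
    → '((K,Y,S,C),L)'
    leaf 'A' → 'A'
    leaf 'Z' → 'Z'
  → '(((K,Y,S,C),L),A,Z)'
→ '((P,(Q,J,W)),(((K,Y,S,C),L),A,Z))'
Final: ((P,(Q,J,W)),(((K,Y,S,C),L),A,Z));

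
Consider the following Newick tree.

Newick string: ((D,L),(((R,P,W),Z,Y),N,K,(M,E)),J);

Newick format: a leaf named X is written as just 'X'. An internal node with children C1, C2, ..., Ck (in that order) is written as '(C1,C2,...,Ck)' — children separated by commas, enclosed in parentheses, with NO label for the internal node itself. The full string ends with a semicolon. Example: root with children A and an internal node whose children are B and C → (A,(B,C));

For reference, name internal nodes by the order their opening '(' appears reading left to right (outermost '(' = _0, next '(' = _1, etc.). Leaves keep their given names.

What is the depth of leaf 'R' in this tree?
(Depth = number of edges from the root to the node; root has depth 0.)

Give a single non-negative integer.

Answer: 4

Derivation:
Newick: ((D,L),(((R,P,W),Z,Y),N,K,(M,E)),J);
Naming internals by '(' encounter order: outermost '(' = _0, next = _1, ...
Query node: R
Path from root: _0 -> _2 -> _3 -> _4 -> R
Depth of R: 4 (number of edges from root)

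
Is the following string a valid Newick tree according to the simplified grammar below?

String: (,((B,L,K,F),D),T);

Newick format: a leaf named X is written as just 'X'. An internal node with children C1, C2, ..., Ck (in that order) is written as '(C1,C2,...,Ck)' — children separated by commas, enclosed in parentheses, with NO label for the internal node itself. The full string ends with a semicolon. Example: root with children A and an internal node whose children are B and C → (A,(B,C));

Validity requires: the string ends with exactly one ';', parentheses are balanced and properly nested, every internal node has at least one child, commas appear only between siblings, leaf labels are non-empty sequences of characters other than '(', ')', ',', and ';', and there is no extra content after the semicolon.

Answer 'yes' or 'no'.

Answer: no

Derivation:
Input: (,((B,L,K,F),D),T);
Paren balance: 3 '(' vs 3 ')' OK
Ends with single ';': True
Full parse: FAILS (empty leaf label at pos 1)
Valid: False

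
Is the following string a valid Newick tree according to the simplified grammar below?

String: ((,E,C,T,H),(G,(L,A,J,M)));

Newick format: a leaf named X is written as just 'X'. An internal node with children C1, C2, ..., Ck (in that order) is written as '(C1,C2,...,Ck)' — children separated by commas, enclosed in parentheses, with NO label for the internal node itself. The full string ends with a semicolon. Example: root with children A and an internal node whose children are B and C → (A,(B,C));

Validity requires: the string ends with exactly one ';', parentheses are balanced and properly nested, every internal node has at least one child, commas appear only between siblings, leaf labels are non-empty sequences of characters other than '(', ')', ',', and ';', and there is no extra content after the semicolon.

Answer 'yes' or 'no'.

Input: ((,E,C,T,H),(G,(L,A,J,M)));
Paren balance: 4 '(' vs 4 ')' OK
Ends with single ';': True
Full parse: FAILS (empty leaf label at pos 2)
Valid: False

Answer: no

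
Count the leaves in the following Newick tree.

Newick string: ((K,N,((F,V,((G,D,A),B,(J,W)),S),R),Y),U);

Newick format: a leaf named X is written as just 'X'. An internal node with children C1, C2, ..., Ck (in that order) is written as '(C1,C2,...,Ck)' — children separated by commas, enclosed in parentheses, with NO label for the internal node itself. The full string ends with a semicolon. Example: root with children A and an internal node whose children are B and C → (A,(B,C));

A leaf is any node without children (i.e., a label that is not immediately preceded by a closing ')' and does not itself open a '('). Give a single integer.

Newick: ((K,N,((F,V,((G,D,A),B,(J,W)),S),R),Y),U);
Scan left-to-right; a leaf is any maximal label run not followed by '(':
  pos 2: leaf 'K' → count = 1
  pos 4: leaf 'N' → count = 2
  pos 8: leaf 'F' → count = 3
  pos 10: leaf 'V' → count = 4
  pos 14: leaf 'G' → count = 5
  pos 16: leaf 'D' → count = 6
  pos 18: leaf 'A' → count = 7
  pos 21: leaf 'B' → count = 8
  pos 24: leaf 'J' → count = 9
  pos 26: leaf 'W' → count = 10
  pos 30: leaf 'S' → count = 11
  pos 33: leaf 'R' → count = 12
  pos 36: leaf 'Y' → count = 13
  pos 39: leaf 'U' → count = 14
Total leaves: 14

Answer: 14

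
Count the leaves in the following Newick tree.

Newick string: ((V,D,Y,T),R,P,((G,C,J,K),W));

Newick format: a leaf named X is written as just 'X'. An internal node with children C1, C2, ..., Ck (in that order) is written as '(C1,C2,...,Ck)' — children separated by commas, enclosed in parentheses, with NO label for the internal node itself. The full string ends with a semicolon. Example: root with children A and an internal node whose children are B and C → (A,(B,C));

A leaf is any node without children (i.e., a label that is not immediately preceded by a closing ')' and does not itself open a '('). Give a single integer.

Answer: 11

Derivation:
Newick: ((V,D,Y,T),R,P,((G,C,J,K),W));
Scan left-to-right; a leaf is any maximal label run not followed by '(':
  pos 2: leaf 'V' → count = 1
  pos 4: leaf 'D' → count = 2
  pos 6: leaf 'Y' → count = 3
  pos 8: leaf 'T' → count = 4
  pos 11: leaf 'R' → count = 5
  pos 13: leaf 'P' → count = 6
  pos 17: leaf 'G' → count = 7
  pos 19: leaf 'C' → count = 8
  pos 21: leaf 'J' → count = 9
  pos 23: leaf 'K' → count = 10
  pos 26: leaf 'W' → count = 11
Total leaves: 11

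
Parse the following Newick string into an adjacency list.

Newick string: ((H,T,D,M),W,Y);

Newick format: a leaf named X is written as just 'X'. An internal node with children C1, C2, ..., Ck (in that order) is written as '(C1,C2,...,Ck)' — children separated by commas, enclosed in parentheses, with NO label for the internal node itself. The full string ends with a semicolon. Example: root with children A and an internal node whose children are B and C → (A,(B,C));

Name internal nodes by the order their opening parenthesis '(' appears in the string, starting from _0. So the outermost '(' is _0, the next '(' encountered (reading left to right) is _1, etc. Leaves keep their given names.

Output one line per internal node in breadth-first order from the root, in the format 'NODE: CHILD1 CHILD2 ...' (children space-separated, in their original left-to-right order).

Answer: _0: _1 W Y
_1: H T D M

Derivation:
Input: ((H,T,D,M),W,Y);
Scanning left-to-right, naming '(' by encounter order:
  pos 0: '(' -> open internal node _0 (depth 1)
  pos 1: '(' -> open internal node _1 (depth 2)
  pos 9: ')' -> close internal node _1 (now at depth 1)
  pos 14: ')' -> close internal node _0 (now at depth 0)
Total internal nodes: 2
BFS adjacency from root:
  _0: _1 W Y
  _1: H T D M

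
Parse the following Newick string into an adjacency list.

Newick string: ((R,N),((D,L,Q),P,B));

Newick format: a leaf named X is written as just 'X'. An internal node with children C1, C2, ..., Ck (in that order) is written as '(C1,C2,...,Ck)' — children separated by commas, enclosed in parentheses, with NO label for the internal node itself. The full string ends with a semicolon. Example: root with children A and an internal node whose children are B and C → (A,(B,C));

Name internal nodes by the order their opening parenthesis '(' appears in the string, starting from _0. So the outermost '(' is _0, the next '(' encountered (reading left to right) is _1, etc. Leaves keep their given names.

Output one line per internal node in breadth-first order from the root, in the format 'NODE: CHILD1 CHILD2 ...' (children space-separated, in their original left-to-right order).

Answer: _0: _1 _2
_1: R N
_2: _3 P B
_3: D L Q

Derivation:
Input: ((R,N),((D,L,Q),P,B));
Scanning left-to-right, naming '(' by encounter order:
  pos 0: '(' -> open internal node _0 (depth 1)
  pos 1: '(' -> open internal node _1 (depth 2)
  pos 5: ')' -> close internal node _1 (now at depth 1)
  pos 7: '(' -> open internal node _2 (depth 2)
  pos 8: '(' -> open internal node _3 (depth 3)
  pos 14: ')' -> close internal node _3 (now at depth 2)
  pos 19: ')' -> close internal node _2 (now at depth 1)
  pos 20: ')' -> close internal node _0 (now at depth 0)
Total internal nodes: 4
BFS adjacency from root:
  _0: _1 _2
  _1: R N
  _2: _3 P B
  _3: D L Q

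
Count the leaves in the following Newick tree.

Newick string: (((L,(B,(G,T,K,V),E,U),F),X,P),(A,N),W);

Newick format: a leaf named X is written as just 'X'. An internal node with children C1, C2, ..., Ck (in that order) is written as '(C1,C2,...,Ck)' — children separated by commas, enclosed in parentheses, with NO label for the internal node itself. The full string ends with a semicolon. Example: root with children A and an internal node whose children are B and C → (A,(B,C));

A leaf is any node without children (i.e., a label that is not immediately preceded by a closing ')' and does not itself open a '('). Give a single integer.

Newick: (((L,(B,(G,T,K,V),E,U),F),X,P),(A,N),W);
Scan left-to-right; a leaf is any maximal label run not followed by '(':
  pos 3: leaf 'L' → count = 1
  pos 6: leaf 'B' → count = 2
  pos 9: leaf 'G' → count = 3
  pos 11: leaf 'T' → count = 4
  pos 13: leaf 'K' → count = 5
  pos 15: leaf 'V' → count = 6
  pos 18: leaf 'E' → count = 7
  pos 20: leaf 'U' → count = 8
  pos 23: leaf 'F' → count = 9
  pos 26: leaf 'X' → count = 10
  pos 28: leaf 'P' → count = 11
  pos 32: leaf 'A' → count = 12
  pos 34: leaf 'N' → count = 13
  pos 37: leaf 'W' → count = 14
Total leaves: 14

Answer: 14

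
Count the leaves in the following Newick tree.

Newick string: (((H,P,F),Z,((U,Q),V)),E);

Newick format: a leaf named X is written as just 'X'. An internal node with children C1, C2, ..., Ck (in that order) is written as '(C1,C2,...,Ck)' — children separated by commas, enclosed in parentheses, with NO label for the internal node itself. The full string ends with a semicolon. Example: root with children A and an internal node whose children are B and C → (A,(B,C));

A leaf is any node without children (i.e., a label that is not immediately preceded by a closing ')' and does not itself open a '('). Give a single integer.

Answer: 8

Derivation:
Newick: (((H,P,F),Z,((U,Q),V)),E);
Scan left-to-right; a leaf is any maximal label run not followed by '(':
  pos 3: leaf 'H' → count = 1
  pos 5: leaf 'P' → count = 2
  pos 7: leaf 'F' → count = 3
  pos 10: leaf 'Z' → count = 4
  pos 14: leaf 'U' → count = 5
  pos 16: leaf 'Q' → count = 6
  pos 19: leaf 'V' → count = 7
  pos 23: leaf 'E' → count = 8
Total leaves: 8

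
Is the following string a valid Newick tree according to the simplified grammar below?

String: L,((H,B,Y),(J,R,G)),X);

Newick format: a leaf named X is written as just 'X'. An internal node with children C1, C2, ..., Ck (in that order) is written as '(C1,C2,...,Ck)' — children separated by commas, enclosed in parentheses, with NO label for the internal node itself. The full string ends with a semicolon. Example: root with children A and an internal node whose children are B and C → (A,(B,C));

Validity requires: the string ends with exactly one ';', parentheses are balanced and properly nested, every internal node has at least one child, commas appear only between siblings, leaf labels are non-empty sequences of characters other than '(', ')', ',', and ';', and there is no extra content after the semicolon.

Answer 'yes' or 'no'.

Input: L,((H,B,Y),(J,R,G)),X);
Paren balance: 3 '(' vs 4 ')' MISMATCH
Ends with single ';': True
Full parse: FAILS (extra content after tree at pos 1)
Valid: False

Answer: no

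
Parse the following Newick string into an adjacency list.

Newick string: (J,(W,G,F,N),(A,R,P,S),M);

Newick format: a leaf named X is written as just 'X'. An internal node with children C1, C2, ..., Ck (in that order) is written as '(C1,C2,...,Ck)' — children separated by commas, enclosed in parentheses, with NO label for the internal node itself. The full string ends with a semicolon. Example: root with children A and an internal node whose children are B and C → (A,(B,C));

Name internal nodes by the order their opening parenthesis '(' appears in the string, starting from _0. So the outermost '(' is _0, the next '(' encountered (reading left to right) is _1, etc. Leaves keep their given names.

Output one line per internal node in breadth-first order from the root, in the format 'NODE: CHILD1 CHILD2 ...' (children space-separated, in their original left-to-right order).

Input: (J,(W,G,F,N),(A,R,P,S),M);
Scanning left-to-right, naming '(' by encounter order:
  pos 0: '(' -> open internal node _0 (depth 1)
  pos 3: '(' -> open internal node _1 (depth 2)
  pos 11: ')' -> close internal node _1 (now at depth 1)
  pos 13: '(' -> open internal node _2 (depth 2)
  pos 21: ')' -> close internal node _2 (now at depth 1)
  pos 24: ')' -> close internal node _0 (now at depth 0)
Total internal nodes: 3
BFS adjacency from root:
  _0: J _1 _2 M
  _1: W G F N
  _2: A R P S

Answer: _0: J _1 _2 M
_1: W G F N
_2: A R P S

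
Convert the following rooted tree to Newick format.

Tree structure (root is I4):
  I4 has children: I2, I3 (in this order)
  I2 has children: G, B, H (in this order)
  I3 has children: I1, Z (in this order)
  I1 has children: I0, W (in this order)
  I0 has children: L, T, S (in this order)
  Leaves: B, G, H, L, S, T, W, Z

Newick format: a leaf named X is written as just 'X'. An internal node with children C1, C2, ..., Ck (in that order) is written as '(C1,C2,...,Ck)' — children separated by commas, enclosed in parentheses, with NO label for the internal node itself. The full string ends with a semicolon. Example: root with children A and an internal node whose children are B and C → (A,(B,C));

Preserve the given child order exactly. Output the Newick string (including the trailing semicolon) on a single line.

Answer: ((G,B,H),(((L,T,S),W),Z));

Derivation:
internal I4 with children ['I2', 'I3']
  internal I2 with children ['G', 'B', 'H']
    leaf 'G' → 'G'
    leaf 'B' → 'B'
    leaf 'H' → 'H'
  → '(G,B,H)'
  internal I3 with children ['I1', 'Z']
    internal I1 with children ['I0', 'W']
      internal I0 with children ['L', 'T', 'S']
        leaf 'L' → 'L'
        leaf 'T' → 'T'
        leaf 'S' → 'S'
      → '(L,T,S)'
      leaf 'W' → 'W'
    → '((L,T,S),W)'
    leaf 'Z' → 'Z'
  → '(((L,T,S),W),Z)'
→ '((G,B,H),(((L,T,S),W),Z))'
Final: ((G,B,H),(((L,T,S),W),Z));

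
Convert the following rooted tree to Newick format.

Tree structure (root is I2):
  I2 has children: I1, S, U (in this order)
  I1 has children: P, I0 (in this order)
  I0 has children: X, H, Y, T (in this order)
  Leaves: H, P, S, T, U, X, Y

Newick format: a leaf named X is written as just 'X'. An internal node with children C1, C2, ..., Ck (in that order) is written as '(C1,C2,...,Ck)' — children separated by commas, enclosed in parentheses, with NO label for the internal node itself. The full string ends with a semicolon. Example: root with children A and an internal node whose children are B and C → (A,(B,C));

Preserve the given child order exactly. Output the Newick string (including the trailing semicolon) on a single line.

internal I2 with children ['I1', 'S', 'U']
  internal I1 with children ['P', 'I0']
    leaf 'P' → 'P'
    internal I0 with children ['X', 'H', 'Y', 'T']
      leaf 'X' → 'X'
      leaf 'H' → 'H'
      leaf 'Y' → 'Y'
      leaf 'T' → 'T'
    → '(X,H,Y,T)'
  → '(P,(X,H,Y,T))'
  leaf 'S' → 'S'
  leaf 'U' → 'U'
→ '((P,(X,H,Y,T)),S,U)'
Final: ((P,(X,H,Y,T)),S,U);

Answer: ((P,(X,H,Y,T)),S,U);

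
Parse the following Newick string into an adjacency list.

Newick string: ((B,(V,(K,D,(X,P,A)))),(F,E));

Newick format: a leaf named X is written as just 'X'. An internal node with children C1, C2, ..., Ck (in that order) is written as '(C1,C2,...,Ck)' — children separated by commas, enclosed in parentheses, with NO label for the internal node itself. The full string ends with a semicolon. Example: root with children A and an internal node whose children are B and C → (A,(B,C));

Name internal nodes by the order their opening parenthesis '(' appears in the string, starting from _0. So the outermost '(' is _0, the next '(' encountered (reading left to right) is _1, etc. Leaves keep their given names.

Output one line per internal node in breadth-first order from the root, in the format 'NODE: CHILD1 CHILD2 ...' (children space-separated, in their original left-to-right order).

Answer: _0: _1 _5
_1: B _2
_5: F E
_2: V _3
_3: K D _4
_4: X P A

Derivation:
Input: ((B,(V,(K,D,(X,P,A)))),(F,E));
Scanning left-to-right, naming '(' by encounter order:
  pos 0: '(' -> open internal node _0 (depth 1)
  pos 1: '(' -> open internal node _1 (depth 2)
  pos 4: '(' -> open internal node _2 (depth 3)
  pos 7: '(' -> open internal node _3 (depth 4)
  pos 12: '(' -> open internal node _4 (depth 5)
  pos 18: ')' -> close internal node _4 (now at depth 4)
  pos 19: ')' -> close internal node _3 (now at depth 3)
  pos 20: ')' -> close internal node _2 (now at depth 2)
  pos 21: ')' -> close internal node _1 (now at depth 1)
  pos 23: '(' -> open internal node _5 (depth 2)
  pos 27: ')' -> close internal node _5 (now at depth 1)
  pos 28: ')' -> close internal node _0 (now at depth 0)
Total internal nodes: 6
BFS adjacency from root:
  _0: _1 _5
  _1: B _2
  _5: F E
  _2: V _3
  _3: K D _4
  _4: X P A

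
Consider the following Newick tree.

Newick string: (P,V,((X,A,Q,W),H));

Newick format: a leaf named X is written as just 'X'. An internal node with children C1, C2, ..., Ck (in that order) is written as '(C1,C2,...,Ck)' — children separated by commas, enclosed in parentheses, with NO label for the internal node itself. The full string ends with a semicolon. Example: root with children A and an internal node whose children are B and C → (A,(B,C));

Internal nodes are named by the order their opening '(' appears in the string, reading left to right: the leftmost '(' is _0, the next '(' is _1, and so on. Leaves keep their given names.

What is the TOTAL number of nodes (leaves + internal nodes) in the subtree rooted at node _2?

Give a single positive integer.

Answer: 5

Derivation:
Newick: (P,V,((X,A,Q,W),H));
Locate _2: it is the '(' at position 6 (the 3rd '(' reading left to right).
Query: subtree rooted at _2
_2: subtree_size = 1 + 4
  X: subtree_size = 1 + 0
  A: subtree_size = 1 + 0
  Q: subtree_size = 1 + 0
  W: subtree_size = 1 + 0
Total subtree size of _2: 5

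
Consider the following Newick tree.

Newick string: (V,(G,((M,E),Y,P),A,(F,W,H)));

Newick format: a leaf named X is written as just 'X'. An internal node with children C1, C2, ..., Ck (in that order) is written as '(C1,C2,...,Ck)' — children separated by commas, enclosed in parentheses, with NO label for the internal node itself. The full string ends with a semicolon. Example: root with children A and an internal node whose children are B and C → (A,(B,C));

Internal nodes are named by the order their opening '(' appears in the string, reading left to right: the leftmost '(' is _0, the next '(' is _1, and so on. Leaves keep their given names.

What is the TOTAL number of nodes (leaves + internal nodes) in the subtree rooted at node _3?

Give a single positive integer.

Newick: (V,(G,((M,E),Y,P),A,(F,W,H)));
Locate _3: it is the '(' at position 7 (the 4th '(' reading left to right).
Query: subtree rooted at _3
_3: subtree_size = 1 + 2
  M: subtree_size = 1 + 0
  E: subtree_size = 1 + 0
Total subtree size of _3: 3

Answer: 3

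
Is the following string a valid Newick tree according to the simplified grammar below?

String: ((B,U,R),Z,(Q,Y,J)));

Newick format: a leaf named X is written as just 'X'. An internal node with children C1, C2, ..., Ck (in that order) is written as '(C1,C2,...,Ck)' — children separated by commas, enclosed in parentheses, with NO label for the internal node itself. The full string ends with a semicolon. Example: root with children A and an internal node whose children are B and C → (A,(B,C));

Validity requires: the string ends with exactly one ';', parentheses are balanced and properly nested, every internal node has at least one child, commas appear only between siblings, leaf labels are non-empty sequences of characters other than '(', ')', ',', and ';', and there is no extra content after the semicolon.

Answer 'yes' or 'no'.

Input: ((B,U,R),Z,(Q,Y,J)));
Paren balance: 3 '(' vs 4 ')' MISMATCH
Ends with single ';': True
Full parse: FAILS (extra content after tree at pos 19)
Valid: False

Answer: no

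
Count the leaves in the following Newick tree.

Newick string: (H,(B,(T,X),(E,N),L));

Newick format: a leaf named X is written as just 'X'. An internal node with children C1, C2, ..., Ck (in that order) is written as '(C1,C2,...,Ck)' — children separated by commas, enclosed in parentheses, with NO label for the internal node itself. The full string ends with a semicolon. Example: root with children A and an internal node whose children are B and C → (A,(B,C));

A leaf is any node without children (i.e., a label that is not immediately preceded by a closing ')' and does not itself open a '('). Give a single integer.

Newick: (H,(B,(T,X),(E,N),L));
Scan left-to-right; a leaf is any maximal label run not followed by '(':
  pos 1: leaf 'H' → count = 1
  pos 4: leaf 'B' → count = 2
  pos 7: leaf 'T' → count = 3
  pos 9: leaf 'X' → count = 4
  pos 13: leaf 'E' → count = 5
  pos 15: leaf 'N' → count = 6
  pos 18: leaf 'L' → count = 7
Total leaves: 7

Answer: 7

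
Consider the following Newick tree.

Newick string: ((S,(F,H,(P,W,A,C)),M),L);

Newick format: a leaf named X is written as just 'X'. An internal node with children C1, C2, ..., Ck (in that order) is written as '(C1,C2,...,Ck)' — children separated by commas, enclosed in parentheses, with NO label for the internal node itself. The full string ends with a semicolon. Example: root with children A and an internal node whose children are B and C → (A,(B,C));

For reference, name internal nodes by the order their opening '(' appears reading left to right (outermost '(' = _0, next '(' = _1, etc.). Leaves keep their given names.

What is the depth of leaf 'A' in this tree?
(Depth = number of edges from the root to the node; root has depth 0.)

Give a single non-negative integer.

Newick: ((S,(F,H,(P,W,A,C)),M),L);
Naming internals by '(' encounter order: outermost '(' = _0, next = _1, ...
Query node: A
Path from root: _0 -> _1 -> _2 -> _3 -> A
Depth of A: 4 (number of edges from root)

Answer: 4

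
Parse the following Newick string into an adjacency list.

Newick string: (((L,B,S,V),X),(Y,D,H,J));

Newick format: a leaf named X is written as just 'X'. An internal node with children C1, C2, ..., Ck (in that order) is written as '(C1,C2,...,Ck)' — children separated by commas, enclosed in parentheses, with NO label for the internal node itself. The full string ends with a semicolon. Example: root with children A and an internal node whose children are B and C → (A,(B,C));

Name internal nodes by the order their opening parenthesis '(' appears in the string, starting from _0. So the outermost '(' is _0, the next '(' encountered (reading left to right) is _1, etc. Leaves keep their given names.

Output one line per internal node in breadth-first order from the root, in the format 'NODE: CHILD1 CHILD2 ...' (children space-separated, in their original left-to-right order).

Input: (((L,B,S,V),X),(Y,D,H,J));
Scanning left-to-right, naming '(' by encounter order:
  pos 0: '(' -> open internal node _0 (depth 1)
  pos 1: '(' -> open internal node _1 (depth 2)
  pos 2: '(' -> open internal node _2 (depth 3)
  pos 10: ')' -> close internal node _2 (now at depth 2)
  pos 13: ')' -> close internal node _1 (now at depth 1)
  pos 15: '(' -> open internal node _3 (depth 2)
  pos 23: ')' -> close internal node _3 (now at depth 1)
  pos 24: ')' -> close internal node _0 (now at depth 0)
Total internal nodes: 4
BFS adjacency from root:
  _0: _1 _3
  _1: _2 X
  _3: Y D H J
  _2: L B S V

Answer: _0: _1 _3
_1: _2 X
_3: Y D H J
_2: L B S V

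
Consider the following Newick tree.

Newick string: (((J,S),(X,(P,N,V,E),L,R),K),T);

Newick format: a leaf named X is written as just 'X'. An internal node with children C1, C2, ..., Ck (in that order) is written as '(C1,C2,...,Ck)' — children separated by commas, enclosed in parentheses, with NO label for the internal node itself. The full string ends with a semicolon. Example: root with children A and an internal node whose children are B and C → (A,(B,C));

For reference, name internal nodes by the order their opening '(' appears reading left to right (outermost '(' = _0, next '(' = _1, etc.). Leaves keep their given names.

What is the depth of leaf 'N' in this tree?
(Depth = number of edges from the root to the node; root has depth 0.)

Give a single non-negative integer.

Answer: 4

Derivation:
Newick: (((J,S),(X,(P,N,V,E),L,R),K),T);
Naming internals by '(' encounter order: outermost '(' = _0, next = _1, ...
Query node: N
Path from root: _0 -> _1 -> _3 -> _4 -> N
Depth of N: 4 (number of edges from root)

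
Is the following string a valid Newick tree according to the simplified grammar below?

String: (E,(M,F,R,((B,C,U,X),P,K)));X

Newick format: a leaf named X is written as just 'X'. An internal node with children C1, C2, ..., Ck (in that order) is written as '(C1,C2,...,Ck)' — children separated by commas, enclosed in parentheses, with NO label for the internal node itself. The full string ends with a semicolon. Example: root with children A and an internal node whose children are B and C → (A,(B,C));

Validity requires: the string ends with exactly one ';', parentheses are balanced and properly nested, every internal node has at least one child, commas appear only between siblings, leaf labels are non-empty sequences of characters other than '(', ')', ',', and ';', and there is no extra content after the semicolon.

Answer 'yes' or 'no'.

Answer: no

Derivation:
Input: (E,(M,F,R,((B,C,U,X),P,K)));X
Paren balance: 4 '(' vs 4 ')' OK
Ends with single ';': False
Full parse: FAILS (must end with ;)
Valid: False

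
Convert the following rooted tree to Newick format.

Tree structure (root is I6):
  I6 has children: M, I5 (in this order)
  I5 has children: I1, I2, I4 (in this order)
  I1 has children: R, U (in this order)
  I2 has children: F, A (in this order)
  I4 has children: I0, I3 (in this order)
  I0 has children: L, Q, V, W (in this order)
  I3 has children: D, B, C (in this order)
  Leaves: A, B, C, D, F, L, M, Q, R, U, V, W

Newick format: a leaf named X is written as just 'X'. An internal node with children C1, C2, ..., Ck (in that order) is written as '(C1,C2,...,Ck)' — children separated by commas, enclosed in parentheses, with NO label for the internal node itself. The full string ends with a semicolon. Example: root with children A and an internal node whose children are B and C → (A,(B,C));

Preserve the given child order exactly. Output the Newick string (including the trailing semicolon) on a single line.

Answer: (M,((R,U),(F,A),((L,Q,V,W),(D,B,C))));

Derivation:
internal I6 with children ['M', 'I5']
  leaf 'M' → 'M'
  internal I5 with children ['I1', 'I2', 'I4']
    internal I1 with children ['R', 'U']
      leaf 'R' → 'R'
      leaf 'U' → 'U'
    → '(R,U)'
    internal I2 with children ['F', 'A']
      leaf 'F' → 'F'
      leaf 'A' → 'A'
    → '(F,A)'
    internal I4 with children ['I0', 'I3']
      internal I0 with children ['L', 'Q', 'V', 'W']
        leaf 'L' → 'L'
        leaf 'Q' → 'Q'
        leaf 'V' → 'V'
        leaf 'W' → 'W'
      → '(L,Q,V,W)'
      internal I3 with children ['D', 'B', 'C']
        leaf 'D' → 'D'
        leaf 'B' → 'B'
        leaf 'C' → 'C'
      → '(D,B,C)'
    → '((L,Q,V,W),(D,B,C))'
  → '((R,U),(F,A),((L,Q,V,W),(D,B,C)))'
→ '(M,((R,U),(F,A),((L,Q,V,W),(D,B,C))))'
Final: (M,((R,U),(F,A),((L,Q,V,W),(D,B,C))));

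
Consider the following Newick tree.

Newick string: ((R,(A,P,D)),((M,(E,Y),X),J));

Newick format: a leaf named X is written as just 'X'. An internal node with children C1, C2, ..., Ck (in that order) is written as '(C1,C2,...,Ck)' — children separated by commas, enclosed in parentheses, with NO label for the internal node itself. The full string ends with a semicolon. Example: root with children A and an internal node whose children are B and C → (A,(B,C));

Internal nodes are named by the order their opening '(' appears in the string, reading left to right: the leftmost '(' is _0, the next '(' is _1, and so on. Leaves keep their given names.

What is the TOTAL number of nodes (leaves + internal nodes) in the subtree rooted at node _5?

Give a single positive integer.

Newick: ((R,(A,P,D)),((M,(E,Y),X),J));
Locate _5: it is the '(' at position 17 (the 6th '(' reading left to right).
Query: subtree rooted at _5
_5: subtree_size = 1 + 2
  E: subtree_size = 1 + 0
  Y: subtree_size = 1 + 0
Total subtree size of _5: 3

Answer: 3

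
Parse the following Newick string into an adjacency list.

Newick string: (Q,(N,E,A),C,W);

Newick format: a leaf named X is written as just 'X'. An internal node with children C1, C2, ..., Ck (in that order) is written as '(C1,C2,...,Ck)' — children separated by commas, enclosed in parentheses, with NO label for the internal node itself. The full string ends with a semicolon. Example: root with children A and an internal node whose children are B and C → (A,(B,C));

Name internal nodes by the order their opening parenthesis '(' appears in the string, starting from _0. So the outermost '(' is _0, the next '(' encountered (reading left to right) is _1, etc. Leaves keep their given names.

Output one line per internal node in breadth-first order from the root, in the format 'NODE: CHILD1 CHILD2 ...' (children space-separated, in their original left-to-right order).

Input: (Q,(N,E,A),C,W);
Scanning left-to-right, naming '(' by encounter order:
  pos 0: '(' -> open internal node _0 (depth 1)
  pos 3: '(' -> open internal node _1 (depth 2)
  pos 9: ')' -> close internal node _1 (now at depth 1)
  pos 14: ')' -> close internal node _0 (now at depth 0)
Total internal nodes: 2
BFS adjacency from root:
  _0: Q _1 C W
  _1: N E A

Answer: _0: Q _1 C W
_1: N E A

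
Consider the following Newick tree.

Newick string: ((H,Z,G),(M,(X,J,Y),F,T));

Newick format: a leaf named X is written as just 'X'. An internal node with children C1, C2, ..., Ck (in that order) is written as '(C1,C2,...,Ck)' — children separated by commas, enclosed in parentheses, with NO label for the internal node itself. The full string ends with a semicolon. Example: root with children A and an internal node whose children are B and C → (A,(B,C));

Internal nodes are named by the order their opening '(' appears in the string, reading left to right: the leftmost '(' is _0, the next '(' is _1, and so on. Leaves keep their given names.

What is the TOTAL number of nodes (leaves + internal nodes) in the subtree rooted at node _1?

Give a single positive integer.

Answer: 4

Derivation:
Newick: ((H,Z,G),(M,(X,J,Y),F,T));
Locate _1: it is the '(' at position 1 (the 2nd '(' reading left to right).
Query: subtree rooted at _1
_1: subtree_size = 1 + 3
  H: subtree_size = 1 + 0
  Z: subtree_size = 1 + 0
  G: subtree_size = 1 + 0
Total subtree size of _1: 4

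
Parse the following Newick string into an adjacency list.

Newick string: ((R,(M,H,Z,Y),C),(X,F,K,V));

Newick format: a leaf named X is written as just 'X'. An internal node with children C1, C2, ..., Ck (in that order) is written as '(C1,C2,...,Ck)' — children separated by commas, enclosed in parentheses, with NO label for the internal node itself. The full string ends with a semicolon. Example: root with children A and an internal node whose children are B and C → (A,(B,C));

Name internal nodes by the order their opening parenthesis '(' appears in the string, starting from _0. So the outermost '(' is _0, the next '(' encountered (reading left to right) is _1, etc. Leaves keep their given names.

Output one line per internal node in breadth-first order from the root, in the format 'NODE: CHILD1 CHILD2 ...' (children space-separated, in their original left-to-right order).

Input: ((R,(M,H,Z,Y),C),(X,F,K,V));
Scanning left-to-right, naming '(' by encounter order:
  pos 0: '(' -> open internal node _0 (depth 1)
  pos 1: '(' -> open internal node _1 (depth 2)
  pos 4: '(' -> open internal node _2 (depth 3)
  pos 12: ')' -> close internal node _2 (now at depth 2)
  pos 15: ')' -> close internal node _1 (now at depth 1)
  pos 17: '(' -> open internal node _3 (depth 2)
  pos 25: ')' -> close internal node _3 (now at depth 1)
  pos 26: ')' -> close internal node _0 (now at depth 0)
Total internal nodes: 4
BFS adjacency from root:
  _0: _1 _3
  _1: R _2 C
  _3: X F K V
  _2: M H Z Y

Answer: _0: _1 _3
_1: R _2 C
_3: X F K V
_2: M H Z Y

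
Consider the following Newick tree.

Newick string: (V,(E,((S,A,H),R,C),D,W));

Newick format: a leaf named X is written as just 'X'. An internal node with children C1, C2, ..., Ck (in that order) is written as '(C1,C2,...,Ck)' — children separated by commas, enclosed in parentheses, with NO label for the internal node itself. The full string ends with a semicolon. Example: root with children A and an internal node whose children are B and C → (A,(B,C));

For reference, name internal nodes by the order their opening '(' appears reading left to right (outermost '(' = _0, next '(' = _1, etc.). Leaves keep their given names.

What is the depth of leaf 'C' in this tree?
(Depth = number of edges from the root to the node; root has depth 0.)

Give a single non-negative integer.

Newick: (V,(E,((S,A,H),R,C),D,W));
Naming internals by '(' encounter order: outermost '(' = _0, next = _1, ...
Query node: C
Path from root: _0 -> _1 -> _2 -> C
Depth of C: 3 (number of edges from root)

Answer: 3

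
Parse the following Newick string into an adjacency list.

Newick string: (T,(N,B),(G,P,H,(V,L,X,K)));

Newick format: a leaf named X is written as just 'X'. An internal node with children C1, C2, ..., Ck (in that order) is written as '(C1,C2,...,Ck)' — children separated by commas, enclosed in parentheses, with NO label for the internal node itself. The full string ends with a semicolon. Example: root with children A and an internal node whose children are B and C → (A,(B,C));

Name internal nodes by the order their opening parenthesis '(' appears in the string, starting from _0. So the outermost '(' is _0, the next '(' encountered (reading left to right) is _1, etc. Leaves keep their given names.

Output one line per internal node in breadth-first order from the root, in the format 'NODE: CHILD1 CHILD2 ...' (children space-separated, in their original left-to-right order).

Input: (T,(N,B),(G,P,H,(V,L,X,K)));
Scanning left-to-right, naming '(' by encounter order:
  pos 0: '(' -> open internal node _0 (depth 1)
  pos 3: '(' -> open internal node _1 (depth 2)
  pos 7: ')' -> close internal node _1 (now at depth 1)
  pos 9: '(' -> open internal node _2 (depth 2)
  pos 16: '(' -> open internal node _3 (depth 3)
  pos 24: ')' -> close internal node _3 (now at depth 2)
  pos 25: ')' -> close internal node _2 (now at depth 1)
  pos 26: ')' -> close internal node _0 (now at depth 0)
Total internal nodes: 4
BFS adjacency from root:
  _0: T _1 _2
  _1: N B
  _2: G P H _3
  _3: V L X K

Answer: _0: T _1 _2
_1: N B
_2: G P H _3
_3: V L X K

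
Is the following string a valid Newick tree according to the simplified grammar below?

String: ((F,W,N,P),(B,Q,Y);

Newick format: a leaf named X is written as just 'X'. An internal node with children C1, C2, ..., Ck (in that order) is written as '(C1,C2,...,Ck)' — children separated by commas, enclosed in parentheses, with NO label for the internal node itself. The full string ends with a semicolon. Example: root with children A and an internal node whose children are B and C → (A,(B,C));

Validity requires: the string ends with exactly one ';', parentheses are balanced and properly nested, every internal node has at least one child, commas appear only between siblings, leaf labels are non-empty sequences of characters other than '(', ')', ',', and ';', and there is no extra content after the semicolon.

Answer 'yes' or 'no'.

Input: ((F,W,N,P),(B,Q,Y);
Paren balance: 3 '(' vs 2 ')' MISMATCH
Ends with single ';': True
Full parse: FAILS (expected , or ) at pos 18)
Valid: False

Answer: no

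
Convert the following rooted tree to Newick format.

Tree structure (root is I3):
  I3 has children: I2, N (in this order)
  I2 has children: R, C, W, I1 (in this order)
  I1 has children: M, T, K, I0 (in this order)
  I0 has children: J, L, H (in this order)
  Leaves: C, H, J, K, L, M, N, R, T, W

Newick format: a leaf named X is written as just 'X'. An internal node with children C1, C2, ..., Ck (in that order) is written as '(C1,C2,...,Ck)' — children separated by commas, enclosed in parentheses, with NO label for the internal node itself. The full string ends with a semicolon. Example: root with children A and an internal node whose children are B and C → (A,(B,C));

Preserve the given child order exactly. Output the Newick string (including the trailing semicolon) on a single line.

internal I3 with children ['I2', 'N']
  internal I2 with children ['R', 'C', 'W', 'I1']
    leaf 'R' → 'R'
    leaf 'C' → 'C'
    leaf 'W' → 'W'
    internal I1 with children ['M', 'T', 'K', 'I0']
      leaf 'M' → 'M'
      leaf 'T' → 'T'
      leaf 'K' → 'K'
      internal I0 with children ['J', 'L', 'H']
        leaf 'J' → 'J'
        leaf 'L' → 'L'
        leaf 'H' → 'H'
      → '(J,L,H)'
    → '(M,T,K,(J,L,H))'
  → '(R,C,W,(M,T,K,(J,L,H)))'
  leaf 'N' → 'N'
→ '((R,C,W,(M,T,K,(J,L,H))),N)'
Final: ((R,C,W,(M,T,K,(J,L,H))),N);

Answer: ((R,C,W,(M,T,K,(J,L,H))),N);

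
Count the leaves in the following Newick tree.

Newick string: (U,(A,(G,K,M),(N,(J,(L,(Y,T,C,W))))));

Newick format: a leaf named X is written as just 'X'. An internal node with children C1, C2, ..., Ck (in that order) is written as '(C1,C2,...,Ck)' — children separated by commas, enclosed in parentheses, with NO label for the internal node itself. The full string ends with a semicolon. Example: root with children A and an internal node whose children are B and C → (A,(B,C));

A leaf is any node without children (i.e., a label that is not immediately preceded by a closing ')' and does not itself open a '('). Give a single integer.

Answer: 12

Derivation:
Newick: (U,(A,(G,K,M),(N,(J,(L,(Y,T,C,W))))));
Scan left-to-right; a leaf is any maximal label run not followed by '(':
  pos 1: leaf 'U' → count = 1
  pos 4: leaf 'A' → count = 2
  pos 7: leaf 'G' → count = 3
  pos 9: leaf 'K' → count = 4
  pos 11: leaf 'M' → count = 5
  pos 15: leaf 'N' → count = 6
  pos 18: leaf 'J' → count = 7
  pos 21: leaf 'L' → count = 8
  pos 24: leaf 'Y' → count = 9
  pos 26: leaf 'T' → count = 10
  pos 28: leaf 'C' → count = 11
  pos 30: leaf 'W' → count = 12
Total leaves: 12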